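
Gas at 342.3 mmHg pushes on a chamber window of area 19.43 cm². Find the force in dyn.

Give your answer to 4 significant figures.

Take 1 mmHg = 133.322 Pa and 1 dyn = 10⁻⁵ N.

8.867×10⁶ dyn

342.3 mmHg × 133.322 → 45636.1 Pa
19.43 cm² × 0.0001 → 0.001943 m²
F = P × A = 45636.1 Pa × 0.001943 m² = 88.6709 N
88.6709 N ÷ (10⁻⁵ N/dyn) = 8.86709×10⁶ dyn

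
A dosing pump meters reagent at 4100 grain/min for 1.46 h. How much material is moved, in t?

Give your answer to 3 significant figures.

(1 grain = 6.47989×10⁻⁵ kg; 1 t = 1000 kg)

0.0233 t

4100 grain/min → 0.00442792 kg/s
1.46 h → 5256 s
m = ṁ × t = 0.00442792 × 5256 = 23.2731 kg
In t: 23.2731 / 1000 = 0.0232731 t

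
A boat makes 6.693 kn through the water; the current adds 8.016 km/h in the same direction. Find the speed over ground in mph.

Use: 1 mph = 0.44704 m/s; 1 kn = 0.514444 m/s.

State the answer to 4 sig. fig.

6.693 kn × 0.514444 = 3.44317 m/s
8.016 km/h × (1/3.6) = 2.22667 m/s
Total: 3.44317 + 2.22667 = 5.66984 m/s
In mph: 5.66984 / 0.44704 = 12.6831 mph

12.68 mph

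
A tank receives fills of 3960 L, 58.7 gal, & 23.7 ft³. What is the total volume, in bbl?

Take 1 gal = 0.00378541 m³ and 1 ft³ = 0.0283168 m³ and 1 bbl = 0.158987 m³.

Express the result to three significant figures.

3960 L × 0.001 = 3.96 m³
58.7 gal × 0.00378541 = 0.222204 m³
23.7 ft³ × 0.0283168 = 0.671108 m³
Total: 3.96 + 0.222204 + 0.671108 = 4.85331 m³
In bbl: 4.85331 / 0.158987 = 30.5265 bbl

30.5 bbl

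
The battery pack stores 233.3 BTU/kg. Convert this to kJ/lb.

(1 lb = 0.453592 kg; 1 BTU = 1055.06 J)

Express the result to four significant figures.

111.6 kJ/lb

233.3 BTU/kg × 1055.06 J/BTU = 246145 J/kg
246145 J/kg ÷ 1000 J/kJ × 0.453592 kg/lb = 111.649 kJ/lb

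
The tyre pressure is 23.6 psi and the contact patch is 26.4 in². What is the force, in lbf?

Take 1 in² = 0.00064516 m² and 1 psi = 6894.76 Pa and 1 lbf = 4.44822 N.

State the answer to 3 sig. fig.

23.6 psi × 6894.76 → 162716 Pa
26.4 in² × 0.00064516 → 0.0170322 m²
F = P × A = 162716 Pa × 0.0170322 m² = 2771.41 N
2771.41 N ÷ (4.44822 N/lbf) = 623.038 lbf

623 lbf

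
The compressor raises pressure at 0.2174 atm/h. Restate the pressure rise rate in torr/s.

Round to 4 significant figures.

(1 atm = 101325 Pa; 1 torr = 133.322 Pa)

0.04590 torr/s

0.2174 atm/h × 101325 Pa/atm ÷ 3600 s/h = 6.1189 Pa/s
6.1189 Pa/s ÷ 133.322 Pa/torr = 0.0458957 torr/s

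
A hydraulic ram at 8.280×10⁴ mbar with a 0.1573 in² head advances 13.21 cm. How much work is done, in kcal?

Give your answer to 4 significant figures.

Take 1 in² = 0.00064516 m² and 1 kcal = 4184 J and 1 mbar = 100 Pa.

0.02653 kcal

8.280×10⁴ mbar → 8.28×10⁶ Pa
0.1573 in² → 1.01484×10⁻⁴ m²
F = P × A = 8.28×10⁶ × 1.01484×10⁻⁴ = 840.288 N
13.21 cm → 0.1321 m
W = F × d = 840.288 × 0.1321 = 111.002 J
In kcal: 111.002 / 4184 = 0.0265301 kcal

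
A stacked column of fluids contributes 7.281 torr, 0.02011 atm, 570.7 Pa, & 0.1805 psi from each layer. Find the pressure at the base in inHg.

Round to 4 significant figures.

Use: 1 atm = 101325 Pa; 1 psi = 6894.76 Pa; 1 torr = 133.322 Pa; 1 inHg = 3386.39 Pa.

1.424 inHg

7.281 torr × 133.322 = 970.717 Pa
0.02011 atm × 101325 = 2037.65 Pa
570.7 Pa (already Pa)
0.1805 psi × 6894.76 = 1244.5 Pa
Combined: 970.717 + 2037.65 + 570.7 + 1244.5 = 4823.57 Pa
In inHg: 4823.57 / 3386.39 = 1.4244 inHg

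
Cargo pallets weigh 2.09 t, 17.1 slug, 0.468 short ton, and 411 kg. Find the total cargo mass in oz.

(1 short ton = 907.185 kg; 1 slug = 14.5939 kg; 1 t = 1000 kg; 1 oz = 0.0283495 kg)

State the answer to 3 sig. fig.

1.12×10⁵ oz

2.09 t × 1000 = 2090 kg
17.1 slug × 14.5939 = 249.556 kg
0.468 short ton × 907.185 = 424.563 kg
411 kg (already kg)
Combined: 2090 + 249.556 + 424.563 + 411 = 3175.12 kg
In oz: 3175.12 / 0.0283495 = 111999 oz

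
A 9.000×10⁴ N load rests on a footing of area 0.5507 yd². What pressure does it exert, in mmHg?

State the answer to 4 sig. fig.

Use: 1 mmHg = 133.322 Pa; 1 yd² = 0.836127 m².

0.5507 yd² × 0.836127 = 0.460455 m²
P = F / A = 90000 N / 0.460455 m² = 195459 Pa
195459 Pa ÷ (133.322 Pa/mmHg) = 1466.07 mmHg

1466 mmHg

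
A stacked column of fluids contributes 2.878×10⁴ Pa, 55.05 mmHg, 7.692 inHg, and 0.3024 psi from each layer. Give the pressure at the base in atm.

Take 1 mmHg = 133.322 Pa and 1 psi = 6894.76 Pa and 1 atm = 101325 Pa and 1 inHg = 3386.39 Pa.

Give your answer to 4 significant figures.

2.878×10⁴ Pa (already Pa)
55.05 mmHg × 133.322 = 7339.38 Pa
7.692 inHg × 3386.39 = 26048.1 Pa
0.3024 psi × 6894.76 = 2084.98 Pa
Combined: 28780 + 7339.38 + 26048.1 + 2084.98 = 64252.5 Pa
In atm: 64252.5 / 101325 = 0.634123 atm

0.6341 atm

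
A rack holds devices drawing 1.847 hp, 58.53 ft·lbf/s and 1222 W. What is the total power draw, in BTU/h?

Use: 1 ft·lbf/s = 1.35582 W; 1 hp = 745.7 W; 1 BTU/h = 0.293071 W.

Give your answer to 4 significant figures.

1.847 hp × 745.7 = 1377.31 W
58.53 ft·lbf/s × 1.35582 = 79.3561 W
1222 W (already W)
Total: 1377.31 + 79.3561 + 1222 = 2678.67 W
In BTU/h: 2678.67 / 0.293071 = 9140 BTU/h

9140 BTU/h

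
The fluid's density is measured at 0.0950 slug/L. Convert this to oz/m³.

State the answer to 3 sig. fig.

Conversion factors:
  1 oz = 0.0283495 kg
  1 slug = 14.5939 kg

0.0950 slug/L × 14.5939 kg/slug ÷ 0.001 m³/L = 1386.42 kg/m³
1386.42 kg/m³ ÷ 0.0283495 kg/oz = 48904.6 oz/m³

4.89×10⁴ oz/m³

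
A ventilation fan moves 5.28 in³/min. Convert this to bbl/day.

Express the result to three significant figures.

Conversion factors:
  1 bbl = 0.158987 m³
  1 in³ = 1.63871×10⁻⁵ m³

5.28 in³/min × 1.63871×10⁻⁵ m³/in³ ÷ 60 s/min = 1.44206×10⁻⁶ m³/s
1.44206×10⁻⁶ m³/s ÷ 0.158987 m³/bbl × 86400 s/day = 0.783674 bbl/day

0.784 bbl/day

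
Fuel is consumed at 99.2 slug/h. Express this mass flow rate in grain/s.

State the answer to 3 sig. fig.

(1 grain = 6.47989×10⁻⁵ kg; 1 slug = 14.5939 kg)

99.2 slug/h × 14.5939 kg/slug ÷ 3600 s/h = 0.402143 kg/s
0.402143 kg/s ÷ 6.47989×10⁻⁵ kg/grain = 6206.02 grain/s

6210 grain/s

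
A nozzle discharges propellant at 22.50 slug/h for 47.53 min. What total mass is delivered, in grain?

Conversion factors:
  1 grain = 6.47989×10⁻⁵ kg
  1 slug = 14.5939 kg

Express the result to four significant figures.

4.014×10⁶ grain

22.50 slug/h → 0.0912119 kg/s
47.53 min → 2851.8 s
m = ṁ × t = 0.0912119 × 2851.8 = 260.118 kg
In grain: 260.118 / 6.47989×10⁻⁵ = 4.01423×10⁶ grain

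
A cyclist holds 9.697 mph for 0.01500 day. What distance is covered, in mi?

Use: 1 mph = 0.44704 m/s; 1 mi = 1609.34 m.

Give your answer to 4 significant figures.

9.697 mph × 0.44704 = 4.33495 m/s
0.01500 day × 86400 = 1296 s
d = v × t = 4.33495 m/s × 1296 s = 5618.1 m
5618.1 m ÷ (1609.34 m/mi) = 3.49093 mi

3.491 mi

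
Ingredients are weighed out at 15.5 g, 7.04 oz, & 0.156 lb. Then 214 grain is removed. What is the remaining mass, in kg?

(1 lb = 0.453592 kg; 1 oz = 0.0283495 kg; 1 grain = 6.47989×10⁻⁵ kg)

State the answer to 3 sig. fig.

0.272 kg

15.5 g × 0.001 → 0.0155 kg
7.04 oz × 0.0283495 → 0.19958 kg
0.156 lb × 0.453592 → 0.0707604 kg
214 grain × 6.47989×10⁻⁵ → 0.013867 kg
Net: 0.0155 + 0.19958 + 0.0707604 − 0.013867 = 0.271973 kg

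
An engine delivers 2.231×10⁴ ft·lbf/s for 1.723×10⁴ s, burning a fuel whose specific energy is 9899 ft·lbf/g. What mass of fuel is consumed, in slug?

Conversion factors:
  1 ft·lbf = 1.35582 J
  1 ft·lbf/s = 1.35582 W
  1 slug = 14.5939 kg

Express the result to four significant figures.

2.231×10⁴ ft·lbf/s → 30248.3 W
E = P × t = 30248.3 × 17230 = 5.21178×10⁸ J
9899 ft·lbf/g → 1.34213×10⁷ J/kg
m = E / e_s = 5.21178×10⁸ / 1.34213×10⁷ = 38.8322 kg
In slug: 38.8322 / 14.5939 = 2.66085 slug

2.661 slug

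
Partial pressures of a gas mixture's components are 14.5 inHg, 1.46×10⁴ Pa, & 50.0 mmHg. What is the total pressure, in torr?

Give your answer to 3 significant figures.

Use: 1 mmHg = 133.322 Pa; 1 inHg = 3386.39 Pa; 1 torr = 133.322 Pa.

528 torr

14.5 inHg × 3386.39 = 49102.7 Pa
1.46×10⁴ Pa (already Pa)
50.0 mmHg × 133.322 = 6666.1 Pa
Combined: 49102.7 + 14600 + 6666.1 = 70368.8 Pa
In torr: 70368.8 / 133.322 = 527.811 torr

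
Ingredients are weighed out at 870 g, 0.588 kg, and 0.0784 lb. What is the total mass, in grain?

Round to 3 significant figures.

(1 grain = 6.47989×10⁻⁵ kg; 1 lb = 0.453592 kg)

870 g × 0.001 = 0.87 kg
0.588 kg (already kg)
0.0784 lb × 0.453592 = 0.0355616 kg
Sum: 0.87 + 0.588 + 0.0355616 = 1.49356 kg
In grain: 1.49356 / 6.47989×10⁻⁵ = 23049.2 grain

2.30×10⁴ grain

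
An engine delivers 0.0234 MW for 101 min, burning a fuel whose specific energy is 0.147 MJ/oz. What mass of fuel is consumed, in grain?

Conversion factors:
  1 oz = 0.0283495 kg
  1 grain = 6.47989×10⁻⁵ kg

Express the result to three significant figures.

4.22×10⁵ grain

0.0234 MW → 23400 W
101 min → 6060 s
E = P × t = 23400 × 6060 = 1.41804×10⁸ J
0.147 MJ/oz → 5.18528×10⁶ J/kg
m = E / e_s = 1.41804×10⁸ / 5.18528×10⁶ = 27.3474 kg
In grain: 27.3474 / 6.47989×10⁻⁵ = 422035 grain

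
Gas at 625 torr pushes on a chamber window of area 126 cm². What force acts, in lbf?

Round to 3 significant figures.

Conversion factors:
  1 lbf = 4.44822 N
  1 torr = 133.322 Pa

625 torr × 133.322 = 83326.2 Pa
126 cm² × 0.0001 = 0.0126 m²
F = P × A = 83326.2 Pa × 0.0126 m² = 1049.91 N
1049.91 N ÷ (4.44822 N/lbf) = 236.029 lbf

236 lbf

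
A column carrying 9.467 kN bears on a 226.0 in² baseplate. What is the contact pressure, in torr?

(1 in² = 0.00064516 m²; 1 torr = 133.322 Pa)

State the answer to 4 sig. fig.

487.0 torr

9.467 kN × 1000 → 9467 N
226.0 in² × 0.00064516 → 0.145806 m²
P = F / A = 9467 N / 0.145806 m² = 64928.7 Pa
64928.7 Pa ÷ (133.322 Pa/torr) = 487.007 torr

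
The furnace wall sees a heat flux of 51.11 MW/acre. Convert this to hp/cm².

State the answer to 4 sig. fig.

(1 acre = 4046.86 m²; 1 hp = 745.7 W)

0.001694 hp/cm²

51.11 MW/acre × 1000000 W/MW ÷ 4046.86 m²/acre = 12629.5 W/m²
12629.5 W/m² ÷ 745.7 W/hp × 0.0001 m²/cm² = 0.00169364 hp/cm²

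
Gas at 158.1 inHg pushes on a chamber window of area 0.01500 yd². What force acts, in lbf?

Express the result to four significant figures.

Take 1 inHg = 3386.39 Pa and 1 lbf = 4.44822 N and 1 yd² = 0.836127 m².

1510 lbf

158.1 inHg × 3386.39 → 535388 Pa
0.01500 yd² × 0.836127 → 0.0125419 m²
F = P × A = 535388 Pa × 0.0125419 m² = 6714.78 N
6714.78 N ÷ (4.44822 N/lbf) = 1509.54 lbf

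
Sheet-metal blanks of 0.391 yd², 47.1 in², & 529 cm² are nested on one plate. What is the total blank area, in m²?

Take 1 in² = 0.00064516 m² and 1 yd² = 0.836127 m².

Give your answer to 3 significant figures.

0.391 yd² × 0.836127 = 0.326926 m²
47.1 in² × 0.00064516 = 0.030387 m²
529 cm² × 0.0001 = 0.0529 m²
Sum: 0.326926 + 0.030387 + 0.0529 = 0.410213 m²

0.410 m²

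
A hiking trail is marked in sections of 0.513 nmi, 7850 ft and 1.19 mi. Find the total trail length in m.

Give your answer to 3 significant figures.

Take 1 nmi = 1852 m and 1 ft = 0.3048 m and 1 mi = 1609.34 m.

0.513 nmi × 1852 → 950.076 m
7850 ft × 0.3048 → 2392.68 m
1.19 mi × 1609.34 → 1915.11 m
Sum: 950.076 + 2392.68 + 1915.11 = 5257.87 m

5260 m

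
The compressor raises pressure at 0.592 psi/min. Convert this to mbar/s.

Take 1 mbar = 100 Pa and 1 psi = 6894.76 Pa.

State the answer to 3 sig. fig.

0.592 psi/min × 6894.76 Pa/psi ÷ 60 s/min = 68.0283 Pa/s
68.0283 Pa/s ÷ 100 Pa/mbar = 0.680283 mbar/s

0.680 mbar/s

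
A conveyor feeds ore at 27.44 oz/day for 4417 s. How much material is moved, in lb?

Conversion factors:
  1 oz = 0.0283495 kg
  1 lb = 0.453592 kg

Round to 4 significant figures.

27.44 oz/day → 9.00359×10⁻⁶ kg/s
m = ṁ × t = 9.00359×10⁻⁶ × 4417 = 0.0397689 kg
In lb: 0.0397689 / 0.453592 = 0.0876755 lb

0.08768 lb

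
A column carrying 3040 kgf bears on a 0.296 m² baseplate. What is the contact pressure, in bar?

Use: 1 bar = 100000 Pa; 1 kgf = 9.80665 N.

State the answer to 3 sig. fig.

3040 kgf × 9.80665 → 29812.2 N
P = F / A = 29812.2 N / 0.296 m² = 100717 Pa
100717 Pa ÷ (100000 Pa/bar) = 1.00717 bar

1.01 bar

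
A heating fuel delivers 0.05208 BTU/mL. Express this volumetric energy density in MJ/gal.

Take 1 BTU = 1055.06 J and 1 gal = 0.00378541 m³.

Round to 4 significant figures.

0.05208 BTU/mL × 1055.06 J/BTU ÷ 10⁻⁶ m³/mL = 5.49475×10⁷ J/m³
5.49475×10⁷ J/m³ ÷ 1000000 J/MJ × 0.00378541 m³/gal = 0.207999 MJ/gal

0.2080 MJ/gal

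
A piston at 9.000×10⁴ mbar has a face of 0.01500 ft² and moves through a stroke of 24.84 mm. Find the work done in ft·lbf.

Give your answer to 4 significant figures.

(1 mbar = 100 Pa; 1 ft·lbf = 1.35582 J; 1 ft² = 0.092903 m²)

229.8 ft·lbf

9.000×10⁴ mbar → 9×10⁶ Pa
0.01500 ft² → 0.00139354 m²
F = P × A = 9×10⁶ × 0.00139354 = 12541.9 N
24.84 mm → 0.02484 m
W = F × d = 12541.9 × 0.02484 = 311.541 J
In ft·lbf: 311.541 / 1.35582 = 229.781 ft·lbf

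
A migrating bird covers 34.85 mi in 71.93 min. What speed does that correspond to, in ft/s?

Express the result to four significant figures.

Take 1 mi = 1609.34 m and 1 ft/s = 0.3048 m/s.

42.64 ft/s

34.85 mi × 1609.34 → 56085.5 m
71.93 min × 60 → 4315.8 s
v = d / t = 56085.5 m / 4315.8 s = 12.9954 m/s
12.9954 m/s ÷ (0.3048 m/s/ft/s) = 42.6358 ft/s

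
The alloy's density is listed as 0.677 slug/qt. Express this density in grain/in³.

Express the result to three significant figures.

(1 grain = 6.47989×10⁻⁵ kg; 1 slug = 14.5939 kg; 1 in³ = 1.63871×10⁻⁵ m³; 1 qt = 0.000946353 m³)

2640 grain/in³

0.677 slug/qt × 14.5939 kg/slug ÷ 0.000946353 m³/qt = 10440.2 kg/m³
10440.2 kg/m³ ÷ 6.47989×10⁻⁵ kg/grain × 1.63871×10⁻⁵ m³/in³ = 2640.24 grain/in³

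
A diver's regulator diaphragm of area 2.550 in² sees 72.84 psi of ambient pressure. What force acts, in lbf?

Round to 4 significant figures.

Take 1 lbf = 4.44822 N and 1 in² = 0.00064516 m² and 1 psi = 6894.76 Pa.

185.7 lbf

72.84 psi × 6894.76 → 502214 Pa
2.550 in² × 0.00064516 → 0.00164516 m²
F = P × A = 502214 Pa × 0.00164516 m² = 826.222 N
826.222 N ÷ (4.44822 N/lbf) = 185.742 lbf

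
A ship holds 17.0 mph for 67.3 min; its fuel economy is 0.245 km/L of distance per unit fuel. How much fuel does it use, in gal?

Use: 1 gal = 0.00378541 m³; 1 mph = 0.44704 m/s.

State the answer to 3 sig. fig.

33.1 gal

17.0 mph → 7.59968 m/s
67.3 min → 4038 s
d = v × t = 7.59968 × 4038 = 30687.5 m
0.245 km/L → 245000 m/m³
V = d / (distance per unit fuel) = 30687.5 / 245000 = 0.125255 m³
In gal: 0.125255 / 0.00378541 = 33.0889 gal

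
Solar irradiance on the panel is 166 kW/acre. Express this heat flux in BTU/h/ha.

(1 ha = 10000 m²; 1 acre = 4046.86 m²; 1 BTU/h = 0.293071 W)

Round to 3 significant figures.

1.40×10⁶ BTU/h/ha

166 kW/acre × 1000 W/kW ÷ 4046.86 m²/acre = 41.0195 W/m²
41.0195 W/m² ÷ 0.293071 W/BTU/h × 10000 m²/ha = 1.39964×10⁶ BTU/h/ha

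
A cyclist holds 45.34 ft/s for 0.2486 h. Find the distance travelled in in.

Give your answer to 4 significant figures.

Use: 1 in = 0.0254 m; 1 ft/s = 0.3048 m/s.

4.869×10⁵ in

45.34 ft/s × 0.3048 → 13.8196 m/s
0.2486 h × 3600 → 894.96 s
d = v × t = 13.8196 m/s × 894.96 s = 12368 m
12368 m ÷ (0.0254 m/in) = 486929 in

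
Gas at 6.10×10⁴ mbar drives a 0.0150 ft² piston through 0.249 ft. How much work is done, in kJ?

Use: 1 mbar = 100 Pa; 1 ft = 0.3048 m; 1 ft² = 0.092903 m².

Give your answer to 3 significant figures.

0.645 kJ

6.10×10⁴ mbar → 6.1×10⁶ Pa
0.0150 ft² → 0.00139354 m²
F = P × A = 6.1×10⁶ × 0.00139354 = 8500.59 N
0.249 ft → 0.0758952 m
W = F × d = 8500.59 × 0.0758952 = 645.154 J
In kJ: 645.154 / 1000 = 0.645154 kJ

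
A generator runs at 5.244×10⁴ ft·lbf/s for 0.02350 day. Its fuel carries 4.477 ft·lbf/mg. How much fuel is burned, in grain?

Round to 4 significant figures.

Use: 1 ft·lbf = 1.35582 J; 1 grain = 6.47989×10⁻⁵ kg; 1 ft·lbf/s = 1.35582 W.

5.244×10⁴ ft·lbf/s → 71099.2 W
0.02350 day → 2030.4 s
E = P × t = 71099.2 × 2030.4 = 1.4436×10⁸ J
4.477 ft·lbf/mg → 6.07001×10⁶ J/kg
m = E / e_s = 1.4436×10⁸ / 6.07001×10⁶ = 23.7825 kg
In grain: 23.7825 / 6.47989×10⁻⁵ = 367020 grain

3.670×10⁵ grain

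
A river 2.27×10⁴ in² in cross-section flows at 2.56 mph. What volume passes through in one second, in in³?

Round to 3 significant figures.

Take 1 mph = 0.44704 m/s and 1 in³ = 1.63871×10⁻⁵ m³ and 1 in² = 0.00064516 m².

1.02×10⁶ in³

2.56 mph × 0.44704 = 1.14442 m/s
2.27×10⁴ in² × 0.00064516 = 14.6451 m²
V = v × A × t = 1.14442 m/s × 14.6451 m² × 1 s = 16.7601 m³
16.7601 m³ ÷ (1.63871×10⁻⁵ m³/in³) = 1.02276×10⁶ in³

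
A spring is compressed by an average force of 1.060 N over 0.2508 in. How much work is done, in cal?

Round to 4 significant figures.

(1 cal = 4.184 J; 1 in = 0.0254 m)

0.2508 in × 0.0254 = 0.00637032 m
W = F × d = 1.06 N × 0.00637032 m = 0.00675254 J
0.00675254 J ÷ (4.184 J/cal) = 0.0016139 cal

0.001614 cal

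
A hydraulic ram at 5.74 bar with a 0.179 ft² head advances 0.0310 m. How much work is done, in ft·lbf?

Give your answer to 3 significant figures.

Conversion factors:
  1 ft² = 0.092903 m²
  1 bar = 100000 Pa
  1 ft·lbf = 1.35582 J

5.74 bar → 574000 Pa
0.179 ft² → 0.0166296 m²
F = P × A = 574000 × 0.0166296 = 9545.39 N
W = F × d = 9545.39 × 0.031 = 295.907 J
In ft·lbf: 295.907 / 1.35582 = 218.249 ft·lbf

218 ft·lbf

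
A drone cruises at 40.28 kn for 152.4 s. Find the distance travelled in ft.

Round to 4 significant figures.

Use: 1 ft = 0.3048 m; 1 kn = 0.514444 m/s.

40.28 kn × 0.514444 = 20.7218 m/s
d = v × t = 20.7218 m/s × 152.4 s = 3158 m
3158 m ÷ (0.3048 m/ft) = 10360.9 ft

1.036×10⁴ ft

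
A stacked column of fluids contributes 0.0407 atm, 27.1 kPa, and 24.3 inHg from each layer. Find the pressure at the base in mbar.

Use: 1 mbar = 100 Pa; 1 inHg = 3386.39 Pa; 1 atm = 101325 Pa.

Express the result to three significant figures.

0.0407 atm × 101325 = 4123.93 Pa
27.1 kPa × 1000 = 27100 Pa
24.3 inHg × 3386.39 = 82289.3 Pa
Total: 4123.93 + 27100 + 82289.3 = 113513 Pa
In mbar: 113513 / 100 = 1135.13 mbar

1140 mbar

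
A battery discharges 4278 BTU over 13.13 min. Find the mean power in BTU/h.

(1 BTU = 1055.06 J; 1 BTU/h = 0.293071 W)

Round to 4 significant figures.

4278 BTU × 1055.06 = 4.51355×10⁶ J
13.13 min × 60 = 787.8 s
P = E / t = 4.51355×10⁶ J / 787.8 s = 5729.31 W
5729.31 W ÷ (0.293071 W/BTU/h) = 19549.2 BTU/h

1.955×10⁴ BTU/h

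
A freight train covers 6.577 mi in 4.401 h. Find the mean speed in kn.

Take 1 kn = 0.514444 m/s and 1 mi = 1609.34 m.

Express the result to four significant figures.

1.299 kn

6.577 mi × 1609.34 → 10584.6 m
4.401 h × 3600 → 15843.6 s
v = d / t = 10584.6 m / 15843.6 s = 0.668068 m/s
0.668068 m/s ÷ (0.514444 m/s/kn) = 1.29862 kn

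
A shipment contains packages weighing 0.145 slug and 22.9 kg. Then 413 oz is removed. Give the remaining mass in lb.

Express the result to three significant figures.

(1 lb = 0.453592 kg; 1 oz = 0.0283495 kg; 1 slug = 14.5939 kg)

0.145 slug × 14.5939 → 2.11612 kg
22.9 kg (already kg)
413 oz × 0.0283495 → 11.7083 kg
Net: 2.11612 + 22.9 − 11.7083 = 13.3078 kg
In lb: 13.3078 / 0.453592 = 29.3387 lb

29.3 lb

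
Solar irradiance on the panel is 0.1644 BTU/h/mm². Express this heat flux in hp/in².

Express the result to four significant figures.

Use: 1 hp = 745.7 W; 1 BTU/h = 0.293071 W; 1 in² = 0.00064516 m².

0.04168 hp/in²

0.1644 BTU/h/mm² × 0.293071 W/BTU/h ÷ 10⁻⁶ m²/mm² = 48180.9 W/m²
48180.9 W/m² ÷ 745.7 W/hp × 0.00064516 m²/in² = 0.0416848 hp/in²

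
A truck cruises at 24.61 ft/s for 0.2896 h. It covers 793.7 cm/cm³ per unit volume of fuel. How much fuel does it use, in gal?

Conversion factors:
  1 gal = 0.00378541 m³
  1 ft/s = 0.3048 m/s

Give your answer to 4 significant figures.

24.61 ft/s → 7.50113 m/s
0.2896 h → 1042.56 s
d = v × t = 7.50113 × 1042.56 = 7820.38 m
793.7 cm/cm³ → 7.937×10⁶ m/m³
V = d / (distance per unit fuel) = 7820.38 / 7.937×10⁶ = 9.85307×10⁻⁴ m³
In gal: 9.85307×10⁻⁴ / 0.00378541 = 0.260291 gal

0.2603 gal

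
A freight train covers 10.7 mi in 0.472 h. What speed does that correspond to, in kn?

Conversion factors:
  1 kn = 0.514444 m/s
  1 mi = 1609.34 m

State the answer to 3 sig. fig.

19.7 kn

10.7 mi × 1609.34 → 17219.9 m
0.472 h × 3600 → 1699.2 s
v = d / t = 17219.9 m / 1699.2 s = 10.1341 m/s
10.1341 m/s ÷ (0.514444 m/s/kn) = 19.6991 kn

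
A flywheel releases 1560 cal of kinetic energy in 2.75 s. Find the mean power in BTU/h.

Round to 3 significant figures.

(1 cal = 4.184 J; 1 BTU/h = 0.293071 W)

8100 BTU/h

1560 cal × 4.184 → 6527.04 J
P = E / t = 6527.04 J / 2.75 s = 2373.47 W
2373.47 W ÷ (0.293071 W/BTU/h) = 8098.62 BTU/h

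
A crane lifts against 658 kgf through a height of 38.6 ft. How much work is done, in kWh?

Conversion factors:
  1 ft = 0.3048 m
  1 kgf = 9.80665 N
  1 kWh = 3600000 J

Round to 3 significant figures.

0.0211 kWh

658 kgf × 9.80665 = 6452.78 N
38.6 ft × 0.3048 = 11.7653 m
W = F × d = 6452.78 N × 11.7653 m = 75918.9 J
75918.9 J ÷ (3600000 J/kWh) = 0.0210886 kWh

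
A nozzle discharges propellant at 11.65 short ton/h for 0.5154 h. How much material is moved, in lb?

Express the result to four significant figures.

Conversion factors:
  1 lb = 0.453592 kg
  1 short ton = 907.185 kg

11.65 short ton/h → 2.93575 kg/s
0.5154 h → 1855.44 s
m = ṁ × t = 2.93575 × 1855.44 = 5447.11 kg
In lb: 5447.11 / 0.453592 = 12008.8 lb

1.201×10⁴ lb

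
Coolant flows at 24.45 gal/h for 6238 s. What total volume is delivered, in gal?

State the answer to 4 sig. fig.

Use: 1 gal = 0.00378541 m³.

24.45 gal/h → 2.57092×10⁻⁵ m³/s
V = Q × t = 2.57092×10⁻⁵ × 6238 = 0.160374 m³
In gal: 0.160374 / 0.00378541 = 42.3663 gal

42.37 gal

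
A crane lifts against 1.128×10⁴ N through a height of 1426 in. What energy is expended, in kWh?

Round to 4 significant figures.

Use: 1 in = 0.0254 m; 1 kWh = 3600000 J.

1426 in × 0.0254 = 36.2204 m
W = F × d = 11280 N × 36.2204 m = 408566 J
408566 J ÷ (3600000 J/kWh) = 0.113491 kWh

0.1135 kWh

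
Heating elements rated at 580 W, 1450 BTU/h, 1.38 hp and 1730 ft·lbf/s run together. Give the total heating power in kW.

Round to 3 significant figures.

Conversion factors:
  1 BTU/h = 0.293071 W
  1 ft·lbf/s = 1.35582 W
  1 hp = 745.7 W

580 W (already W)
1450 BTU/h × 0.293071 = 424.953 W
1.38 hp × 745.7 = 1029.07 W
1730 ft·lbf/s × 1.35582 = 2345.57 W
Total: 580 + 424.953 + 1029.07 + 2345.57 = 4379.59 W
In kW: 4379.59 / 1000 = 4.37959 kW

4.38 kW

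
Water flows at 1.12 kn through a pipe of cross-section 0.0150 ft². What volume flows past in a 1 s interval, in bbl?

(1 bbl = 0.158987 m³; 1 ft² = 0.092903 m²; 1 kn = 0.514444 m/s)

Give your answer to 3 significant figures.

0.00505 bbl

1.12 kn × 0.514444 → 0.576177 m/s
0.0150 ft² × 0.092903 → 0.00139354 m²
V = v × A × t = 0.576177 m/s × 0.00139354 m² × 1 s = 8.02926×10⁻⁴ m³
8.02926×10⁻⁴ m³ ÷ (0.158987 m³/bbl) = 0.00505026 bbl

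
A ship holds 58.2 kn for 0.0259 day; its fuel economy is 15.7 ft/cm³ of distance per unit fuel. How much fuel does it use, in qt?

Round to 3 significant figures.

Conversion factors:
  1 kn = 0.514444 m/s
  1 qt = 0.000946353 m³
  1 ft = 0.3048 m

58.2 kn → 29.9406 m/s
0.0259 day → 2237.76 s
d = v × t = 29.9406 × 2237.76 = 66999.9 m
15.7 ft/cm³ → 4.78536×10⁶ m/m³
V = d / (distance per unit fuel) = 66999.9 / 4.78536×10⁶ = 0.014001 m³
In qt: 0.014001 / 0.000946353 = 14.7947 qt

14.8 qt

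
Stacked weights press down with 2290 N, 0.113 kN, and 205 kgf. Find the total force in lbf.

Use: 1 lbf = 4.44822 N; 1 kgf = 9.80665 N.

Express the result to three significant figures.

2290 N (already N)
0.113 kN × 1000 = 113 N
205 kgf × 9.80665 = 2010.36 N
Sum: 2290 + 113 + 2010.36 = 4413.36 N
In lbf: 4413.36 / 4.44822 = 992.163 lbf

992 lbf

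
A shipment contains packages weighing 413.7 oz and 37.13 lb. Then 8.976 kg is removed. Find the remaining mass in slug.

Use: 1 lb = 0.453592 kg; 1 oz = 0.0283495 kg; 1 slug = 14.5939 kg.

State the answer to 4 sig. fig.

413.7 oz × 0.0283495 → 11.7282 kg
37.13 lb × 0.453592 → 16.8419 kg
8.976 kg (already kg)
Result: 11.7282 + 16.8419 − 8.976 = 19.5941 kg
In slug: 19.5941 / 14.5939 = 1.34262 slug

1.343 slug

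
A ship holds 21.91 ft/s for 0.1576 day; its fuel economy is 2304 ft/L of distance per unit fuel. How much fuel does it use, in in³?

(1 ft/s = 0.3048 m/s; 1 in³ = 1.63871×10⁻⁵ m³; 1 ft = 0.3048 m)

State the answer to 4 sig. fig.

21.91 ft/s → 6.67817 m/s
0.1576 day → 13616.6 s
d = v × t = 6.67817 × 13616.6 = 90934 m
2304 ft/L → 702259 m/m³
V = d / (distance per unit fuel) = 90934 / 702259 = 0.129488 m³
In in³: 0.129488 / 1.63871×10⁻⁵ = 7901.83 in³

7902 in³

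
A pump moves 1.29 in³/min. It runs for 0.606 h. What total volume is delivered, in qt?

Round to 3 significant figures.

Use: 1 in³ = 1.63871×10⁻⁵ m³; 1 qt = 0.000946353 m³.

0.812 qt

1.29 in³/min → 3.52323×10⁻⁷ m³/s
0.606 h → 2181.6 s
V = Q × t = 3.52323×10⁻⁷ × 2181.6 = 7.68628×10⁻⁴ m³
In qt: 7.68628×10⁻⁴ / 0.000946353 = 0.8122 qt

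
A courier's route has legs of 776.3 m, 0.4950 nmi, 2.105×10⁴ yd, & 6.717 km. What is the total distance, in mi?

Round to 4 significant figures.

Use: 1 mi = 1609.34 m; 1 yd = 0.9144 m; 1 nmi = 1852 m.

776.3 m (already m)
0.4950 nmi × 1852 = 916.74 m
2.105×10⁴ yd × 0.9144 = 19248.1 m
6.717 km × 1000 = 6717 m
Total: 776.3 + 916.74 + 19248.1 + 6717 = 27658.1 m
In mi: 27658.1 / 1609.34 = 17.186 mi

17.19 mi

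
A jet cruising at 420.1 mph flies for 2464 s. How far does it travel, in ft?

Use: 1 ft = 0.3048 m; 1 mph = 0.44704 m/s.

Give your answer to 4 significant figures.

420.1 mph × 0.44704 = 187.802 m/s
d = v × t = 187.802 m/s × 2464 s = 462744 m
462744 m ÷ (0.3048 m/ft) = 1.51819×10⁶ ft

1.518×10⁶ ft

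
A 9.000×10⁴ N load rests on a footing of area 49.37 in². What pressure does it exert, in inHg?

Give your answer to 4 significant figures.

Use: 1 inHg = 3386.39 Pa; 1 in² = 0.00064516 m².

49.37 in² × 0.00064516 = 0.0318515 m²
P = F / A = 90000 N / 0.0318515 m² = 2.82561×10⁶ Pa
2.82561×10⁶ Pa ÷ (3386.39 Pa/inHg) = 834.402 inHg

834.4 inHg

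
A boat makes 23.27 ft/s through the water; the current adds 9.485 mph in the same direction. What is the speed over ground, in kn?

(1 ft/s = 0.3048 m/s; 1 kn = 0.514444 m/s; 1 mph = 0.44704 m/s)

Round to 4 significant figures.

23.27 ft/s × 0.3048 = 7.0927 m/s
9.485 mph × 0.44704 = 4.24017 m/s
Sum: 7.0927 + 4.24017 = 11.3329 m/s
In kn: 11.3329 / 0.514444 = 22.0294 kn

22.03 kn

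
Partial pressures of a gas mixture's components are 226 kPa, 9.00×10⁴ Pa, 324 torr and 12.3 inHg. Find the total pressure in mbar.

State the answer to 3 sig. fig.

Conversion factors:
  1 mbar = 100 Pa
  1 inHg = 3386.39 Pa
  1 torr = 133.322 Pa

226 kPa × 1000 = 226000 Pa
9.00×10⁴ Pa (already Pa)
324 torr × 133.322 = 43196.3 Pa
12.3 inHg × 3386.39 = 41652.6 Pa
Total: 226000 + 90000 + 43196.3 + 41652.6 = 400849 Pa
In mbar: 400849 / 100 = 4008.49 mbar

4010 mbar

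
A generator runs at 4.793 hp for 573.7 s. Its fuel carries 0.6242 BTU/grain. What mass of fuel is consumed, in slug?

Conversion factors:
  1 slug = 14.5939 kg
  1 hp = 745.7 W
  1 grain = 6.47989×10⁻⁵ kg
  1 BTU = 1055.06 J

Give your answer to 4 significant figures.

4.793 hp → 3574.14 W
E = P × t = 3574.14 × 573.7 = 2.05048×10⁶ J
0.6242 BTU/grain → 1.01633×10⁷ J/kg
m = E / e_s = 2.05048×10⁶ / 1.01633×10⁷ = 0.201753 kg
In slug: 0.201753 / 14.5939 = 0.0138245 slug

0.01382 slug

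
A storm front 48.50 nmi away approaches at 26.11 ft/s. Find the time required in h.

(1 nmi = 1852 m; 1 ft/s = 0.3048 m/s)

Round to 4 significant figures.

3.135 h

48.50 nmi × 1852 → 89822 m
26.11 ft/s × 0.3048 → 7.95833 m/s
t = d / v = 89822 m / 7.95833 m/s = 11286.5 s
11286.5 s ÷ (3600 s/h) = 3.13514 h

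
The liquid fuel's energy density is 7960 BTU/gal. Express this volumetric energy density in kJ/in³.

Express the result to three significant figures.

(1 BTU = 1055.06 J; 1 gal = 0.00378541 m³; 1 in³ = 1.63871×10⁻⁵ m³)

7960 BTU/gal × 1055.06 J/BTU ÷ 0.00378541 m³/gal = 2.21859×10⁹ J/m³
2.21859×10⁹ J/m³ ÷ 1000 J/kJ × 1.63871×10⁻⁵ m³/in³ = 36.3563 kJ/in³

36.4 kJ/in³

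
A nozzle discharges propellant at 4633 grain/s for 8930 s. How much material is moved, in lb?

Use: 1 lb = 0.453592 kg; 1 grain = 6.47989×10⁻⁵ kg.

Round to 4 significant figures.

5910 lb

4633 grain/s → 0.300213 kg/s
m = ṁ × t = 0.300213 × 8930 = 2680.9 kg
In lb: 2680.9 / 0.453592 = 5910.38 lb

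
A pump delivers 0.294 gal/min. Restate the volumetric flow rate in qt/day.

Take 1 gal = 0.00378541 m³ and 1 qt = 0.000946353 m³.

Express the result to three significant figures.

0.294 gal/min × 0.00378541 m³/gal ÷ 60 s/min = 1.85485×10⁻⁵ m³/s
1.85485×10⁻⁵ m³/s ÷ 0.000946353 m³/qt × 86400 s/day = 1693.44 qt/day

1690 qt/day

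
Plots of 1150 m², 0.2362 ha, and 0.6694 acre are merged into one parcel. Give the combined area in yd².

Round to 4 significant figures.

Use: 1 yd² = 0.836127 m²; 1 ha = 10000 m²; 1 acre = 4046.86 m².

1150 m² (already m²)
0.2362 ha × 10000 → 2362 m²
0.6694 acre × 4046.86 → 2708.97 m²
Sum: 1150 + 2362 + 2708.97 = 6220.97 m²
In yd²: 6220.97 / 0.836127 = 7440.22 yd²

7440 yd²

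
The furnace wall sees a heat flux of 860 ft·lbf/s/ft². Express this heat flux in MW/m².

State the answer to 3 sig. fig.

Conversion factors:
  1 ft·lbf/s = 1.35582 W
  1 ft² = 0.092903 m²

0.0126 MW/m²

860 ft·lbf/s/ft² × 1.35582 W/ft·lbf/s ÷ 0.092903 m²/ft² = 12550.8 W/m²
12550.8 W/m² ÷ 1000000 W/MW = 0.0125508 MW/m²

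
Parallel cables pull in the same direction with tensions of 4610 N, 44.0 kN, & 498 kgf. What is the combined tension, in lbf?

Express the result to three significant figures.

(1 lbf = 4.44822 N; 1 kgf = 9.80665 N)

1.20×10⁴ lbf

4610 N (already N)
44.0 kN × 1000 → 44000 N
498 kgf × 9.80665 → 4883.71 N
Combined: 4610 + 44000 + 4883.71 = 53493.7 N
In lbf: 53493.7 / 4.44822 = 12025.9 lbf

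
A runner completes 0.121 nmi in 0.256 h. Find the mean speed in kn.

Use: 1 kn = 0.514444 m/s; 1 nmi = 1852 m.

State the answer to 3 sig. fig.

0.473 kn

0.121 nmi × 1852 → 224.092 m
0.256 h × 3600 → 921.6 s
v = d / t = 224.092 m / 921.6 s = 0.243155 m/s
0.243155 m/s ÷ (0.514444 m/s/kn) = 0.472656 kn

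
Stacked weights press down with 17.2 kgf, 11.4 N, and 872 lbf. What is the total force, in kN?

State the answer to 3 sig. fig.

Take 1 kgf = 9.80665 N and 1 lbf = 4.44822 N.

17.2 kgf × 9.80665 → 168.674 N
11.4 N (already N)
872 lbf × 4.44822 → 3878.85 N
Total: 168.674 + 11.4 + 3878.85 = 4058.92 N
In kN: 4058.92 / 1000 = 4.05892 kN

4.06 kN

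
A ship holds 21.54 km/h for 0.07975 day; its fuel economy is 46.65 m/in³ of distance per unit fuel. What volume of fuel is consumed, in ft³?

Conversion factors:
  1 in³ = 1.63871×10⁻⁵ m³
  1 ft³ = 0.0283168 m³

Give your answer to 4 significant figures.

0.5114 ft³

21.54 km/h → 5.98333 m/s
0.07975 day → 6890.4 s
d = v × t = 5.98333 × 6890.4 = 41227.5 m
46.65 m/in³ → 2.84675×10⁶ m/m³
V = d / (distance per unit fuel) = 41227.5 / 2.84675×10⁶ = 0.0144823 m³
In ft³: 0.0144823 / 0.0283168 = 0.511438 ft³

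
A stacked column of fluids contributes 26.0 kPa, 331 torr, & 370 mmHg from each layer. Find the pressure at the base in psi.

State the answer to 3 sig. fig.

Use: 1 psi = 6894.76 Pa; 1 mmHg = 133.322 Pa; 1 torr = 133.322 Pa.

17.3 psi

26.0 kPa × 1000 = 26000 Pa
331 torr × 133.322 = 44129.6 Pa
370 mmHg × 133.322 = 49329.1 Pa
Total: 26000 + 44129.6 + 49329.1 = 119459 Pa
In psi: 119459 / 6894.76 = 17.3261 psi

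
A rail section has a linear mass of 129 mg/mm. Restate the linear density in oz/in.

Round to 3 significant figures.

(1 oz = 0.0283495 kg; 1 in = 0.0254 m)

0.116 oz/in

129 mg/mm × 10⁻⁶ kg/mg ÷ 0.001 m/mm = 0.129 kg/m
0.129 kg/m ÷ 0.0283495 kg/oz × 0.0254 m/in = 0.115579 oz/in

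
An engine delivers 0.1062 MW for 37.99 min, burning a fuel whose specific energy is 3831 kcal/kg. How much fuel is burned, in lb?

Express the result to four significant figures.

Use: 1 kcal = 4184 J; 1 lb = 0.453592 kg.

0.1062 MW → 106200 W
37.99 min → 2279.4 s
E = P × t = 106200 × 2279.4 = 2.42072×10⁸ J
3831 kcal/kg → 1.60289×10⁷ J/kg
m = E / e_s = 2.42072×10⁸ / 1.60289×10⁷ = 15.1022 kg
In lb: 15.1022 / 0.453592 = 33.2947 lb

33.29 lb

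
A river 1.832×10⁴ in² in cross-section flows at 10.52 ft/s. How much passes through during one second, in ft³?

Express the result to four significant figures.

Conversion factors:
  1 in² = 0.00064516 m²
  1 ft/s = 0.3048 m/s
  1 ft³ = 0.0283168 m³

1338 ft³

10.52 ft/s × 0.3048 → 3.2065 m/s
1.832×10⁴ in² × 0.00064516 → 11.8193 m²
V = v × A × t = 3.2065 m/s × 11.8193 m² × 1 s = 37.8986 m³
37.8986 m³ ÷ (0.0283168 m³/ft³) = 1338.38 ft³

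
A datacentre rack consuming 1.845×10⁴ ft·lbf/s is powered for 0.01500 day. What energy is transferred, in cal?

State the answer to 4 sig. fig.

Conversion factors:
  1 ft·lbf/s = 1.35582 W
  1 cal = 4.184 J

1.845×10⁴ ft·lbf/s × 1.35582 = 25014.9 W
0.01500 day × 86400 = 1296 s
E = P × t = 25014.9 W × 1296 s = 3.24193×10⁷ J
3.24193×10⁷ J ÷ (4.184 J/cal) = 7.7484×10⁶ cal

7.748×10⁶ cal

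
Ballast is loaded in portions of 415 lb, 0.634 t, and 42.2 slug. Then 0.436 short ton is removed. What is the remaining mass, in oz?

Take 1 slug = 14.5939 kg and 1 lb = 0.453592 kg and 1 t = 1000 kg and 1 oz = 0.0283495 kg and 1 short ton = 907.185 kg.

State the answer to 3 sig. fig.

3.68×10⁴ oz

415 lb × 0.453592 = 188.241 kg
0.634 t × 1000 = 634 kg
42.2 slug × 14.5939 = 615.863 kg
0.436 short ton × 907.185 = 395.533 kg
Sum: 188.241 + 634 + 615.863 − 395.533 = 1042.57 kg
In oz: 1042.57 / 0.0283495 = 36775.6 oz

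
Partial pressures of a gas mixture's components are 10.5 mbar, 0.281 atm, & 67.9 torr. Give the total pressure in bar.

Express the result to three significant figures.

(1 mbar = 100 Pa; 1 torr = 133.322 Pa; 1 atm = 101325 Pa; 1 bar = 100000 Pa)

10.5 mbar × 100 = 1050 Pa
0.281 atm × 101325 = 28472.3 Pa
67.9 torr × 133.322 = 9052.56 Pa
Combined: 1050 + 28472.3 + 9052.56 = 38574.9 Pa
In bar: 38574.9 / 100000 = 0.385749 bar

0.386 bar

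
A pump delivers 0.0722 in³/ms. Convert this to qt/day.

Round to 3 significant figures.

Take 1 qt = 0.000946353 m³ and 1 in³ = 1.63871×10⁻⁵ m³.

1.08×10⁵ qt/day

0.0722 in³/ms × 1.63871×10⁻⁵ m³/in³ ÷ 0.001 s/ms = 0.00118315 m³/s
0.00118315 m³/s ÷ 0.000946353 m³/qt × 86400 s/day = 108019 qt/day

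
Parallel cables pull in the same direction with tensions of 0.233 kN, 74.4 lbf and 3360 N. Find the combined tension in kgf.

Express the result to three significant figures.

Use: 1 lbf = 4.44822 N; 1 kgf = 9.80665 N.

400 kgf

0.233 kN × 1000 = 233 N
74.4 lbf × 4.44822 = 330.948 N
3360 N (already N)
Combined: 233 + 330.948 + 3360 = 3923.95 N
In kgf: 3923.95 / 9.80665 = 400.132 kgf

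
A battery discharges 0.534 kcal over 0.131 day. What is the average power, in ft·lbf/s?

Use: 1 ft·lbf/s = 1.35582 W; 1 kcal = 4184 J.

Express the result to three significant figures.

0.534 kcal × 4184 → 2234.26 J
0.131 day × 86400 → 11318.4 s
P = E / t = 2234.26 J / 11318.4 s = 0.197401 W
0.197401 W ÷ (1.35582 W/ft·lbf/s) = 0.145595 ft·lbf/s

0.146 ft·lbf/s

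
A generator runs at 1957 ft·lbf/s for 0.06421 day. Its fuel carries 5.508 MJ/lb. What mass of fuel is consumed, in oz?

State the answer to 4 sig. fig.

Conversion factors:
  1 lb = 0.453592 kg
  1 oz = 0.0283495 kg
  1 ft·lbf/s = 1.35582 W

42.76 oz

1957 ft·lbf/s → 2653.34 W
0.06421 day → 5547.74 s
E = P × t = 2653.34 × 5547.74 = 1.472×10⁷ J
5.508 MJ/lb → 1.21431×10⁷ J/kg
m = E / e_s = 1.472×10⁷ / 1.21431×10⁷ = 1.21221 kg
In oz: 1.21221 / 0.0283495 = 42.7595 oz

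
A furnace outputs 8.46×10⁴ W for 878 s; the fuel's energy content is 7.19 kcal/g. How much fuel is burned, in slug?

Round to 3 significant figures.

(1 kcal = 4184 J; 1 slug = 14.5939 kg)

E = P × t = 84600 × 878 = 7.42788×10⁷ J
7.19 kcal/g → 3.0083×10⁷ J/kg
m = E / e_s = 7.42788×10⁷ / 3.0083×10⁷ = 2.46913 kg
In slug: 2.46913 / 14.5939 = 0.169189 slug

0.169 slug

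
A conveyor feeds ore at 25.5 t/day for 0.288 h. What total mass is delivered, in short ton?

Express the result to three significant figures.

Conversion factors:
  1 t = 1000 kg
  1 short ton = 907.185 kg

0.337 short ton

25.5 t/day → 0.295139 kg/s
0.288 h → 1036.8 s
m = ṁ × t = 0.295139 × 1036.8 = 306 kg
In short ton: 306 / 907.185 = 0.337307 short ton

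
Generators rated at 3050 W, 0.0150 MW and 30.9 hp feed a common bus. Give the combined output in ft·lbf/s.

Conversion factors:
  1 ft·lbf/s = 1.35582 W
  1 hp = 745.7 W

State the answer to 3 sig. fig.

3050 W (already W)
0.0150 MW × 1000000 = 15000 W
30.9 hp × 745.7 = 23042.1 W
Total: 3050 + 15000 + 23042.1 = 41092.1 W
In ft·lbf/s: 41092.1 / 1.35582 = 30307.9 ft·lbf/s

3.03×10⁴ ft·lbf/s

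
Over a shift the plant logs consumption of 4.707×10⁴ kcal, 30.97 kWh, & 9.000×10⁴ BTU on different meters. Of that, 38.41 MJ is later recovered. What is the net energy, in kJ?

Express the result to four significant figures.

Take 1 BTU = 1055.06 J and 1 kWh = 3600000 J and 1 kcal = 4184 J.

3.650×10⁵ kJ

4.707×10⁴ kcal × 4184 = 1.96941×10⁸ J
30.97 kWh × 3600000 = 1.11492×10⁸ J
9.000×10⁴ BTU × 1055.06 = 9.49554×10⁷ J
38.41 MJ × 1000000 = 3.841×10⁷ J
Result: 1.96941×10⁸ + 1.11492×10⁸ + 9.49554×10⁷ − 3.841×10⁷ = 3.64978×10⁸ J
In kJ: 3.64978×10⁸ / 1000 = 364978 kJ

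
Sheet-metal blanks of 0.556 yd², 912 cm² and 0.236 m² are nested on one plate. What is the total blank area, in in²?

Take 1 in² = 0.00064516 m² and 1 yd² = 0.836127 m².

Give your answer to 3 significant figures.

1230 in²

0.556 yd² × 0.836127 = 0.464887 m²
912 cm² × 0.0001 = 0.0912 m²
0.236 m² (already m²)
Sum: 0.464887 + 0.0912 + 0.236 = 0.792087 m²
In in²: 0.792087 / 0.00064516 = 1227.74 in²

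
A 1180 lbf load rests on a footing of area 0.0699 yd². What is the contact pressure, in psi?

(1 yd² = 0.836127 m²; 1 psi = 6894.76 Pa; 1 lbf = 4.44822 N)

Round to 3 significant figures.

13.0 psi

1180 lbf × 4.44822 = 5248.9 N
0.0699 yd² × 0.836127 = 0.0584453 m²
P = F / A = 5248.9 N / 0.0584453 m² = 89808.8 Pa
89808.8 Pa ÷ (6894.76 Pa/psi) = 13.0257 psi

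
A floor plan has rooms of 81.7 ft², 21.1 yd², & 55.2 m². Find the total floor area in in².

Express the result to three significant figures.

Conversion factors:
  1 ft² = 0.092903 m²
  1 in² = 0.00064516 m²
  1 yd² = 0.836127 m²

1.25×10⁵ in²

81.7 ft² × 0.092903 = 7.59018 m²
21.1 yd² × 0.836127 = 17.6423 m²
55.2 m² (already m²)
Sum: 7.59018 + 17.6423 + 55.2 = 80.4325 m²
In in²: 80.4325 / 0.00064516 = 124671 in²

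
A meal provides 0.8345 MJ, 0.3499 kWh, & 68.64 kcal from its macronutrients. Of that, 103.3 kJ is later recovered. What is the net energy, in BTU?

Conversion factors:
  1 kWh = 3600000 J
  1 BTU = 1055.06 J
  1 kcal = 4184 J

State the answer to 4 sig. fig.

2159 BTU

0.8345 MJ × 1000000 = 834500 J
0.3499 kWh × 3600000 = 1.25964×10⁶ J
68.64 kcal × 4184 = 287190 J
103.3 kJ × 1000 = 103300 J
Sum: 834500 + 1.25964×10⁶ + 287190 − 103300 = 2.27803×10⁶ J
In BTU: 2.27803×10⁶ / 1055.06 = 2159.15 BTU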